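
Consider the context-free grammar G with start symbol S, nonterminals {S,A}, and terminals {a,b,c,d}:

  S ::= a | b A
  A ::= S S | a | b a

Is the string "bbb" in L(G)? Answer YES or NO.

Convert to CNF:
  S -> T0 A | a
  A -> S S | T0 T1 | a
  T0 -> b
  T1 -> a

CYK table (by increasing span):
  T[0,0] 'b' = {T0}  orig:{}
  T[1,1] 'b' = {T0}  orig:{}
  T[2,2] 'b' = {T0}  orig:{}
  T[0,1] 'bb' = ∅
  T[1,2] 'bb' = ∅
  T[0,2] 'bbb' = ∅

S ∉ T[0,2] ⇒ NO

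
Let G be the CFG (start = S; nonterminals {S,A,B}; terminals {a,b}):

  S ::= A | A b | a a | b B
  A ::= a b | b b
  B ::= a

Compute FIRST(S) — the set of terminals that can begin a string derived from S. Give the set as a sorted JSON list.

FIRST sets, iterate to fixpoint:
[1]
  A via A→a b: +{a}
  A via A→b b: +{b}
  B via B→a: +{a}
  S via S→A: +{a,b}
  S: {a,b}  A: {a,b}  B: {a}
[2] — fixpoint
  S: {a,b}  A: {a,b}  B: {a}

FIRST(S) = ["a", "b"]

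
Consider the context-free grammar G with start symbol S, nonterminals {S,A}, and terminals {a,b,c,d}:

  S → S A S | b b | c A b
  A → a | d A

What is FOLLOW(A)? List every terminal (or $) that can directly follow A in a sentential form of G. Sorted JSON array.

FIRST sets, iterate to fixpoint:
pass 1:
  A via A→a: +{a}
  A via A→d A: +{d}
  S via S→b b: +{b}
  S via S→c A b: +{c}
  FIRST[S]={b,c}  FIRST[A]={a,d}
pass 2: (no change)
  FIRST[S]={b,c}  FIRST[A]={a,d}

FOLLOW sets:
seed FOLLOW(S) with $
[1]
  S→S A S: FOLLOW(S) ⊇ FIRST(A) = {a,d}; new: +{a,d}
  S→S A S: FOLLOW(A) ⊇ FIRST(S) = {b,c}; new: +{b,c}
  FOLLOW(S)={$,a,d}  FOLLOW(A)={b,c}
[2] (no change)
  FOLLOW(S)={$,a,d}  FOLLOW(A)={b,c}

FOLLOW(A) = ["b", "c"]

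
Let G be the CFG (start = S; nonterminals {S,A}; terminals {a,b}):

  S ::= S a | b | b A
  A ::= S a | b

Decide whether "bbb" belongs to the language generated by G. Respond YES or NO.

Convert to CNF:
  S -> S T0 | T1 A | b
  A -> S T0 | b
  T0 -> a
  T1 -> b

CYK fill:
  T[0,0] 'b' = {A,S,T1}  orig:{A,S}
  T[1,1] 'b' = {A,S,T1}  orig:{A,S}
  T[2,2] 'b' = {A,S,T1}  orig:{A,S}
  T[0,1] 'bb' = {S}
  T[1,2] 'bb' = {S}
  T[0,2] 'bbb' = ∅

S ∉ T[0,2] ⇒ NO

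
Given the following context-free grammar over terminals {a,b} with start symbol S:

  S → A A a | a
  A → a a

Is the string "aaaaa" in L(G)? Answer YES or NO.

CNF form of G:
  S -> A X1 | a
  A -> T0 T0
  T0 -> a
  X1 -> A T0

CYK table (by increasing span):
  [0..0]={S,T0}  "a"  orig:{S}
  [1..1]={S,T0}  "a"  orig:{S}
  [2..2]={S,T0}  "a"  orig:{S}
  [3..3]={S,T0}  "a"  orig:{S}
  [4..4]={S,T0}  "a"  orig:{S}
  [0..1]={A}  "aa"
  [1..2]={A}  "aa"
  [2..3]={A}  "aa"
  [3..4]={A}  "aa"
  [0..2]={X1}  "aaa"  orig:{}
  [1..3]={X1}  "aaa"  orig:{}
  [2..4]={X1}  "aaa"  orig:{}
  [0..3]=∅  "aaaa"
  [1..4]=∅  "aaaa"
  [0..4]={S}  "aaaaa"

S ∈ T[0,4] ⇒ YES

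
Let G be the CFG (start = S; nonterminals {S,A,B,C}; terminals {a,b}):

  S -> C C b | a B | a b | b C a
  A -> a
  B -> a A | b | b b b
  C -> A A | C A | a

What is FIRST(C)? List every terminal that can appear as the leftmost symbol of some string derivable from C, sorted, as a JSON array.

Compute FIRST by fixpoint:
round 1:
  A via A→a: +{a}
  B via B→a A: +{a}
  B via B→b: +{b}
  C via C→A A: +{a}
  S via S→C C b: +{a}
  S via S→b C a: +{b}
  FIRST[S]={a,b}  FIRST[A]={a}  FIRST[B]={a,b}  FIRST[C]={a}
round 2: done
  FIRST[S]={a,b}  FIRST[A]={a}  FIRST[B]={a,b}  FIRST[C]={a}

FIRST(C) = ["a"]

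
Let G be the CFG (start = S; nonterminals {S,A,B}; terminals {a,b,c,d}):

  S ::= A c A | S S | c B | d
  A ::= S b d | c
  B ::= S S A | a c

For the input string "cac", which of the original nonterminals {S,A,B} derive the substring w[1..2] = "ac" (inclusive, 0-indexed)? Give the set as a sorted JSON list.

Convert to CNF:
  S -> A X6 | S S | T3 B | d
  A -> S X4 | c
  B -> S X5 | T2 T3
  T0 -> b
  T1 -> d
  T2 -> a
  T3 -> c
  X4 -> T0 T1
  X5 -> S A
  X6 -> T3 A

CYK fill (cells [i..j] with 1 ≤ i ≤ j ≤ 2 only):
  [1..1]={T2}  "a"  orig:{}
  [2..2]={A,T3}  "c"  orig:{A}
  [1..2]={B}  "ac"

Original NTs in T[1,2] deriving "ac": ["B"]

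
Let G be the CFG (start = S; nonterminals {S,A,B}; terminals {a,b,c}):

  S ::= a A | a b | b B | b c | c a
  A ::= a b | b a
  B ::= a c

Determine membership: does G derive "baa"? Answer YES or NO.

CNF form of G:
  S -> T0 A | T0 T1 | T1 B | T1 T2 | T2 T0
  A -> T0 T1 | T1 T0
  B -> T0 T2
  T0 -> a
  T1 -> b
  T2 -> c

Fill CYK table bottom-up:
  cell(0,0) b: {T1}  orig:{}
  cell(1,1) a: {T0}  orig:{}
  cell(2,2) a: {T0}  orig:{}
  cell(0,1) ba: {A}
  cell(1,2) aa: ∅
  cell(0,2) baa: ∅

S ∉ T[0,2] ⇒ NO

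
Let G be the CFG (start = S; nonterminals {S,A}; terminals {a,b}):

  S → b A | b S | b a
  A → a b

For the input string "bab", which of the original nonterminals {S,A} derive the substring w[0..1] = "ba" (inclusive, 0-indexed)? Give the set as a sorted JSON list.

Convert to CNF:
  S -> T1 A | T1 S | T1 T0
  A -> T0 T1
  T0 -> a
  T1 -> b

Fill CYK table bottom-up — only the sub-triangle for w[0..1]:
  T[0,0] 'b' = {T1}  orig:{}
  T[1,1] 'a' = {T0}  orig:{}
  T[0,1] 'ba' = {S}

Original NTs in T[0,1] deriving "ba": ["S"]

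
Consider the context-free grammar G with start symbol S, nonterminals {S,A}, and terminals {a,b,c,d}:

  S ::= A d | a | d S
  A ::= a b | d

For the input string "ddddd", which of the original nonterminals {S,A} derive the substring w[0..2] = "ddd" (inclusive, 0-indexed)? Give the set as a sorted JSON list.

Convert to CNF:
  S -> A T2 | T2 S | a
  A -> T0 T1 | d
  T0 -> a
  T1 -> b
  T2 -> d

CYK table (by increasing span) — only the sub-triangle for w[0..2]:
  T[0,0] 'd' = {A,T2}  orig:{A}
  T[1,1] 'd' = {A,T2}  orig:{A}
  T[2,2] 'd' = {A,T2}  orig:{A}
  T[0,1] 'dd' = {S}
  T[1,2] 'dd' = {S}
  T[0,2] 'ddd' = {S}

Original NTs in T[0,2] deriving "ddd": ["S"]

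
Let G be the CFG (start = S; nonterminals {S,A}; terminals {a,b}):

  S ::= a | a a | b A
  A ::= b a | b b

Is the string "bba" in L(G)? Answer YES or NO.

Convert to CNF:
  S -> T0 A | T1 T1 | a
  A -> T0 T0 | T0 T1
  T0 -> b
  T1 -> a

CYK fill:
  [0..0]={T0}  "b"  orig:{}
  [1..1]={T0}  "b"  orig:{}
  [2..2]={S,T1}  "a"  orig:{S}
  [0..1]={A}  "bb"
  [1..2]={A}  "ba"
  [0..2]={S}  "bba"

S ∈ T[0,2] ⇒ YES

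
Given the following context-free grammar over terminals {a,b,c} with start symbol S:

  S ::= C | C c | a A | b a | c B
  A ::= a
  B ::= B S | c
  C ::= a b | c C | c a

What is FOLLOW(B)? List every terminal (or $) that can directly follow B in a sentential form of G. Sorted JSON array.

FIRST iteration:
[1]
  A via A→a: +{a}
  B via B→c: +{c}
  C via C→a b: +{a}
  C via C→c C: +{c}
  S via S→C: +{a,c}
  S via S→b a: +{b}
  S: {a,b,c}  A: {a}  B: {c}  C: {a,c}
[2] (no change)
  S: {a,b,c}  A: {a}  B: {c}  C: {a,c}

FOLLOW sets:
seed FOLLOW(S) with $
[1]
  B→B S: FOLLOW(B) ⊇ FIRST(S) = {a,b,c}; new: +{a,b,c}
  B→B S: FOLLOW(S) ⊇ FOLLOW(B) ⊇ {a,b,c}; new: +{a,b,c}
  S→C: FOLLOW(C) ⊇ FOLLOW(S) ⊇ {$,a,b,c}; new: +{$,a,b,c}
  S→a A: FOLLOW(A) ⊇ FOLLOW(S) ⊇ {$,a,b,c}; new: +{$,a,b,c}
  S→c B: FOLLOW(B) ⊇ FOLLOW(S) ⊇ {$,a,b,c}; new: +{$}
  S: {$,a,b,c}  A: {$,a,b,c}  B: {$,a,b,c}  C: {$,a,b,c}
[2] — fixpoint
  S: {$,a,b,c}  A: {$,a,b,c}  B: {$,a,b,c}  C: {$,a,b,c}

FOLLOW(B) = ["$", "a", "b", "c"]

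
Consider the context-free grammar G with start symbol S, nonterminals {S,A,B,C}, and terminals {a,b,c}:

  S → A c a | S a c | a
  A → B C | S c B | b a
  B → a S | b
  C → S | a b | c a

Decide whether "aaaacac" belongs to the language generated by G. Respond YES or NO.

CNF form of G:
  S -> A X6 | S X7 | a
  A -> B C | S X3 | T1 T2
  B -> T2 S | b
  C -> A X4 | S X5 | T0 T2 | T2 T1 | a
  T0 -> c
  T1 -> b
  T2 -> a
  X3 -> T0 B
  X4 -> T0 T2
  X5 -> T2 T0
  X6 -> T0 T2
  X7 -> T2 T0

Fill CYK table bottom-up:
  cell(0,0) a: {C,S,T2}  orig:{C,S}
  cell(1,1) a: {C,S,T2}  orig:{C,S}
  cell(2,2) a: {C,S,T2}  orig:{C,S}
  cell(3,3) a: {C,S,T2}  orig:{C,S}
  cell(4,4) c: {T0}  orig:{}
  cell(5,5) a: {C,S,T2}  orig:{C,S}
  cell(6,6) c: {T0}  orig:{}
  cell(0,1) aa: {B}
  cell(1,2) aa: {B}
  cell(2,3) aa: {B}
  cell(3,4) ac: {X5,X7}  orig:{}
  cell(4,5) ca: {C,X4,X6}  orig:{C}
  cell(5,6) ac: {X5,X7}  orig:{}
  cell(0,2) aaa: {A}
  cell(1,3) aaa: {A}
  cell(2,4) aac: {C,S}
  cell(3,5) aca: ∅
  cell(4,6) cac: ∅
  cell(0,3) aaaa: ∅
  cell(1,4) aaac: {B}
  cell(2,5) aaca: {A}
  cell(3,6) acac: ∅
  cell(0,4) aaaac: {A}
  cell(1,5) aaaca: {A,C,S}
  cell(2,6) aacac: {C,S}
  cell(0,5) aaaaca: {B}
  cell(1,6) aaacac: {B}
  cell(0,6) aaaacac: {A}

S ∉ T[0,6] ⇒ NO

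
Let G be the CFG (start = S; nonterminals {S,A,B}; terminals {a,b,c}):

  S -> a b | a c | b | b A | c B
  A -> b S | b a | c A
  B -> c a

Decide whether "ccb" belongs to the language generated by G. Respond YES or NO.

Convert to CNF:
  S -> T0 A | T1 T0 | T1 T2 | T2 B | b
  A -> T0 S | T0 T1 | T2 A
  B -> T2 T1
  T0 -> b
  T1 -> a
  T2 -> c

CYK table (by increasing span):
  T[0,0] 'c' = {T2}  orig:{}
  T[1,1] 'c' = {T2}  orig:{}
  T[2,2] 'b' = {S,T0}  orig:{S}
  T[0,1] 'cc' = ∅
  T[1,2] 'cb' = ∅
  T[0,2] 'ccb' = ∅

S ∉ T[0,2] ⇒ NO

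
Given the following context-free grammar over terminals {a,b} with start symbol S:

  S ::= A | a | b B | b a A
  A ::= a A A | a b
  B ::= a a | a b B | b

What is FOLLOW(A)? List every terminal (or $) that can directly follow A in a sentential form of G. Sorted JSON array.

FIRST iteration:
round 1:
  A via A→a A A: +{a}
  B via B→a a: +{a}
  B via B→b: +{b}
  S via S→A: +{a}
  S via S→b B: +{b}
  S: {a,b}  A: {a}  B: {a,b}
round 2: (no change)
  S: {a,b}  A: {a}  B: {a,b}

Compute FOLLOW by fixpoint:
initialize: $ ∈ FOLLOW(S)
round 1:
  A→a A A: FOLLOW(A) ⊇ FIRST(A) = {a}; new: +{a}
  S→A: FOLLOW(A) ⊇ FOLLOW(S) ⊇ {$}; new: +{$}
  S→b B: FOLLOW(B) ⊇ FOLLOW(S) ⊇ {$}; new: +{$}
  FOLLOW[S]={$}  FOLLOW[A]={$,a}  FOLLOW[B]={$}
round 2: done
  FOLLOW[S]={$}  FOLLOW[A]={$,a}  FOLLOW[B]={$}

FOLLOW(A) = ["$", "a"]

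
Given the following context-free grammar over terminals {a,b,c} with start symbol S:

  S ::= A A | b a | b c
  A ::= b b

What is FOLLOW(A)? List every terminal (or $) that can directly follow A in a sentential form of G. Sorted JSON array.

FIRST sets, iterate to fixpoint:
pass 1:
  A via A→b b: +{b}
  S via S→A A: +{b}
  S: {b}  A: {b}
pass 2: done
  S: {b}  A: {b}

FOLLOW iteration:
initialize: $ ∈ FOLLOW(S)
[1]
  S→A A: FOLLOW(A) ⊇ FIRST(A) = {b}; new: +{b}
  S→A A: FOLLOW(A) ⊇ FOLLOW(S) ⊇ {$}; new: +{$}
  FOLLOW[S]={$}  FOLLOW[A]={$,b}
[2] — fixpoint
  FOLLOW[S]={$}  FOLLOW[A]={$,b}

FOLLOW(A) = ["$", "b"]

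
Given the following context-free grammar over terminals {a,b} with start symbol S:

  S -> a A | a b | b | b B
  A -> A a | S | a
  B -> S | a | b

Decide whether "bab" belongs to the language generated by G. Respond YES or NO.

Convert to CNF:
  S -> T0 A | T0 T1 | T1 B | b
  A -> A T0 | T0 A | T0 T1 | T1 B | a | b
  B -> T0 A | T0 T1 | T1 B | a | b
  T0 -> a
  T1 -> b

Fill CYK table bottom-up:
  cell(0,0) b: {A,B,S,T1}  orig:{A,B,S}
  cell(1,1) a: {A,B,T0}  orig:{A,B}
  cell(2,2) b: {A,B,S,T1}  orig:{A,B,S}
  cell(0,1) ba: {A,B,S}
  cell(1,2) ab: {A,B,S}
  cell(0,2) bab: {A,B,S}

S ∈ T[0,2] ⇒ YES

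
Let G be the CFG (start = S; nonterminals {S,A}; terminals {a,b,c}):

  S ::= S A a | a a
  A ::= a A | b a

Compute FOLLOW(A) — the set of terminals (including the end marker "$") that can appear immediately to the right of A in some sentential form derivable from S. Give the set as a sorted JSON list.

FIRST iteration:
pass 1:
  A via A→a A: +{a}
  A via A→b a: +{b}
  S via S→a a: +{a}
  FIRST(S)={a}  FIRST(A)={a,b}
pass 2: — fixpoint
  FIRST(S)={a}  FIRST(A)={a,b}

FOLLOW sets:
seed FOLLOW(S) with $
pass 1:
  S→S A a: FOLLOW(S) ⊇ FIRST(A) = {a,b}; new: +{a,b}
  S→S A a: FOLLOW(A) ⊇ FIRST(a) = {a}; new: +{a}
  FOLLOW[S]={$,a,b}  FOLLOW[A]={a}
pass 2: (no change)
  FOLLOW[S]={$,a,b}  FOLLOW[A]={a}

FOLLOW(A) = ["a"]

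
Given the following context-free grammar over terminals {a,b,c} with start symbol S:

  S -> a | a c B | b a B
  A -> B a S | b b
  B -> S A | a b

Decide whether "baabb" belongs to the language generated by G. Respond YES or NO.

Convert to CNF:
  S -> T0 X4 | T1 X5 | a
  A -> B X3 | T1 T1
  B -> S A | T0 T1
  T0 -> a
  T1 -> b
  T2 -> c
  X3 -> T0 S
  X4 -> T2 B
  X5 -> T0 B

Fill CYK table bottom-up:
  [0..0]={T1}  "b"  orig:{}
  [1..1]={S,T0}  "a"  orig:{S}
  [2..2]={S,T0}  "a"  orig:{S}
  [3..3]={T1}  "b"  orig:{}
  [4..4]={T1}  "b"  orig:{}
  [0..1]=∅  "ba"
  [1..2]={X3}  "aa"  orig:{}
  [2..3]={B}  "ab"
  [3..4]={A}  "bb"
  [0..2]=∅  "baa"
  [1..3]={X5}  "aab"  orig:{}
  [2..4]={B}  "abb"
  [0..3]={S}  "baab"
  [1..4]={X5}  "aabb"  orig:{}
  [0..4]={S}  "baabb"

S ∈ T[0,4] ⇒ YES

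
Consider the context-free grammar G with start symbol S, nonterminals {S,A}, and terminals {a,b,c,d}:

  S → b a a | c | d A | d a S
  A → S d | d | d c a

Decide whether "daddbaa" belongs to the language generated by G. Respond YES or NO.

CNF form of G:
  S -> T0 A | T0 X6 | T3 X5 | c
  A -> S T0 | T0 X4 | d
  T0 -> d
  T1 -> c
  T2 -> a
  T3 -> b
  X4 -> T1 T2
  X5 -> T2 T2
  X6 -> T2 S

CYK table (by increasing span):
  [0..0]={A,T0}  "d"  orig:{A}
  [1..1]={T2}  "a"  orig:{}
  [2..2]={A,T0}  "d"  orig:{A}
  [3..3]={A,T0}  "d"  orig:{A}
  [4..4]={T3}  "b"  orig:{}
  [5..5]={T2}  "a"  orig:{}
  [6..6]={T2}  "a"  orig:{}
  [0..1]=∅  "da"
  [1..2]=∅  "ad"
  [2..3]={S}  "dd"
  [3..4]=∅  "db"
  [4..5]=∅  "ba"
  [5..6]={X5}  "aa"  orig:{}
  [0..2]=∅  "dad"
  [1..3]={X6}  "add"  orig:{}
  [2..4]=∅  "ddb"
  [3..5]=∅  "dba"
  [4..6]={S}  "baa"
  [0..3]={S}  "dadd"
  [1..4]=∅  "addb"
  [2..5]=∅  "ddba"
  [3..6]=∅  "dbaa"
  [0..4]=∅  "daddb"
  [1..5]=∅  "addba"
  [2..6]=∅  "ddbaa"
  [0..5]=∅  "daddba"
  [1..6]=∅  "addbaa"
  [0..6]=∅  "daddbaa"

S ∉ T[0,6] ⇒ NO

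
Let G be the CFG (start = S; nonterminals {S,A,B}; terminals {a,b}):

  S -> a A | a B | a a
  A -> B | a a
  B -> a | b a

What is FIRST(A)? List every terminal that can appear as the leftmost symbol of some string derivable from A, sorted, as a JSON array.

Compute FIRST by fixpoint:
round 1:
  A via A→a a: +{a}
  B via B→a: +{a}
  B via B→b a: +{b}
  S via S→a A: +{a}
  S: {a}  A: {a}  B: {a,b}
round 2:
  A via A→B: +{b}
  S: {a}  A: {a,b}  B: {a,b}
round 3: (stable)
  S: {a}  A: {a,b}  B: {a,b}

FIRST(A) = ["a", "b"]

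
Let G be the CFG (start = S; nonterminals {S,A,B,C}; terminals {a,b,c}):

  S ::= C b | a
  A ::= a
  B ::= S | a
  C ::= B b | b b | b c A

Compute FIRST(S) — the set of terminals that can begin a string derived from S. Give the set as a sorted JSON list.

FIRST sets, iterate to fixpoint:
pass 1:
  A via A→a: +{a}
  B via B→a: +{a}
  C via C→B b: +{a}
  C via C→b b: +{b}
  S via S→C b: +{a,b}
  FIRST(S)={a,b}  FIRST(A)={a}  FIRST(B)={a}  FIRST(C)={a,b}
pass 2:
  B via B→S: +{b}
  FIRST(S)={a,b}  FIRST(A)={a}  FIRST(B)={a,b}  FIRST(C)={a,b}
pass 3: (stable)
  FIRST(S)={a,b}  FIRST(A)={a}  FIRST(B)={a,b}  FIRST(C)={a,b}

FIRST(S) = ["a", "b"]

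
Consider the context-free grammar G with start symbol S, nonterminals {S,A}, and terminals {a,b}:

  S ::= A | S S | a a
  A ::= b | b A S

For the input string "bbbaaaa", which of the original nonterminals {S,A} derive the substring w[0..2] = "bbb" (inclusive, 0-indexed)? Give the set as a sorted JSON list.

Convert to CNF:
  S -> S S | T0 X3 | T1 T1 | b
  A -> T0 X2 | b
  T0 -> b
  T1 -> a
  X2 -> A S
  X3 -> A S

Fill CYK table bottom-up (cells [i..j] with 0 ≤ i ≤ j ≤ 2 only):
  cell(0,0) b: {A,S,T0}  orig:{A,S}
  cell(1,1) b: {A,S,T0}  orig:{A,S}
  cell(2,2) b: {A,S,T0}  orig:{A,S}
  cell(0,1) bb: {S,X2,X3}  orig:{S}
  cell(1,2) bb: {S,X2,X3}  orig:{S}
  cell(0,2) bbb: {A,S,X2,X3}  orig:{A,S}

Original NTs in T[0,2] deriving "bbb": ["A", "S"]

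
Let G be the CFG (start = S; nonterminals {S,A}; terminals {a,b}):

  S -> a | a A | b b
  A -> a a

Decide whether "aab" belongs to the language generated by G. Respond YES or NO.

Convert to CNF:
  S -> T0 A | T1 T1 | a
  A -> T0 T0
  T0 -> a
  T1 -> b

Fill CYK table bottom-up:
  [0..0]={S,T0}  "a"  orig:{S}
  [1..1]={S,T0}  "a"  orig:{S}
  [2..2]={T1}  "b"  orig:{}
  [0..1]={A}  "aa"
  [1..2]=∅  "ab"
  [0..2]=∅  "aab"

S ∉ T[0,2] ⇒ NO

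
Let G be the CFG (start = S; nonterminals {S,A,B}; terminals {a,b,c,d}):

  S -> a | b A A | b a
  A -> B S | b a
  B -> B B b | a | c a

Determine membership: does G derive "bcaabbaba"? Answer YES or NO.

CNF form of G:
  S -> T0 T1 | T0 X4 | a
  A -> B S | T0 T1
  B -> B X3 | T2 T1 | a
  T0 -> b
  T1 -> a
  T2 -> c
  X3 -> B T0
  X4 -> A A

CYK table (by increasing span):
  cell(0,0) b: {T0}  orig:{}
  cell(1,1) c: {T2}  orig:{}
  cell(2,2) a: {B,S,T1}  orig:{B,S}
  cell(3,3) a: {B,S,T1}  orig:{B,S}
  cell(4,4) b: {T0}  orig:{}
  cell(5,5) b: {T0}  orig:{}
  cell(6,6) a: {B,S,T1}  orig:{B,S}
  cell(7,7) b: {T0}  orig:{}
  cell(8,8) a: {B,S,T1}  orig:{B,S}
  cell(0,1) bc: ∅
  cell(1,2) ca: {B}
  cell(2,3) aa: {A}
  cell(3,4) ab: {X3}  orig:{}
  cell(4,5) bb: ∅
  cell(5,6) ba: {A,S}
  cell(6,7) ab: {X3}  orig:{}
  cell(7,8) ba: {A,S}
  cell(0,2) bca: ∅
  cell(1,3) caa: {A}
  cell(2,4) aab: {B}
  cell(3,5) abb: ∅
  cell(4,6) bba: ∅
  cell(5,7) bab: ∅
  cell(6,8) aba: {A}
  cell(0,3) bcaa: ∅
  cell(1,4) caab: {B}
  cell(2,5) aabb: {X3}  orig:{}
  cell(3,6) abba: ∅
  cell(4,7) bbab: ∅
  cell(5,8) baba: {X4}  orig:{}
  cell(0,4) bcaab: ∅
  cell(1,5) caabb: {X3}  orig:{}
  cell(2,6) aabba: {A}
  cell(3,7) abbab: ∅
  cell(4,8) bbaba: {S}
  cell(0,5) bcaabb: ∅
  cell(1,6) caabba: {A}
  cell(2,7) aabbab: ∅
  cell(3,8) abbaba: {A}
  cell(0,6) bcaabba: ∅
  cell(1,7) caabbab: ∅
  cell(2,8) aabbaba: {X4}  orig:{}
  cell(0,7) bcaabbab: ∅
  cell(1,8) caabbaba: {X4}  orig:{}
  cell(0,8) bcaabbaba: {S}

S ∈ T[0,8] ⇒ YES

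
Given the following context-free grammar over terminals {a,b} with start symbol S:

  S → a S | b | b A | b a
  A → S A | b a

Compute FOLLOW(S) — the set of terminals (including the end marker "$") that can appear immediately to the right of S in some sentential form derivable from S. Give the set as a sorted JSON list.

Compute FIRST by fixpoint:
iter 1:
  A via A→b a: +{b}
  S via S→a S: +{a}
  S via S→b: +{b}
  FIRST(S)={a,b}  FIRST(A)={b}
iter 2:
  A via A→S A: +{a}
  FIRST(S)={a,b}  FIRST(A)={a,b}
iter 3: done
  FIRST(S)={a,b}  FIRST(A)={a,b}

FOLLOW sets:
initialize: $ ∈ FOLLOW(S)
round 1:
  A→S A: FOLLOW(S) ⊇ FIRST(A) = {a,b}; new: +{a,b}
  S→b A: FOLLOW(A) ⊇ FOLLOW(S) ⊇ {$,a,b}; new: +{$,a,b}
  S: {$,a,b}  A: {$,a,b}
round 2: — fixpoint
  S: {$,a,b}  A: {$,a,b}

FOLLOW(S) = ["$", "a", "b"]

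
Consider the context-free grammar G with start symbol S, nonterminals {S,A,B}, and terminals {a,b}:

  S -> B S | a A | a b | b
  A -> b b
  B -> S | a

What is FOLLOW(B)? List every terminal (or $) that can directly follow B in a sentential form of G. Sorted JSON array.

Compute FIRST by fixpoint:
pass 1:
  A via A→b b: +{b}
  B via B→a: +{a}
  S via S→B S: +{a}
  S via S→b: +{b}
  FIRST(S)={a,b}  FIRST(A)={b}  FIRST(B)={a}
pass 2:
  B via B→S: +{b}
  FIRST(S)={a,b}  FIRST(A)={b}  FIRST(B)={a,b}
pass 3: (no change)
  FIRST(S)={a,b}  FIRST(A)={b}  FIRST(B)={a,b}

FOLLOW sets:
FOLLOW(S) := {$}
pass 1:
  S→B S: FOLLOW(B) ⊇ FIRST(S) = {a,b}; new: +{a,b}
  S→a A: FOLLOW(A) ⊇ FOLLOW(S) ⊇ {$}; new: +{$}
  FOLLOW(S)={$}  FOLLOW(A)={$}  FOLLOW(B)={a,b}
pass 2:
  B→S: FOLLOW(S) ⊇ FOLLOW(B) ⊇ {a,b}; new: +{a,b}
  S→a A: FOLLOW(A) ⊇ FOLLOW(S) ⊇ {$,a,b}; new: +{a,b}
  FOLLOW(S)={$,a,b}  FOLLOW(A)={$,a,b}  FOLLOW(B)={a,b}
pass 3: (no change)
  FOLLOW(S)={$,a,b}  FOLLOW(A)={$,a,b}  FOLLOW(B)={a,b}

FOLLOW(B) = ["a", "b"]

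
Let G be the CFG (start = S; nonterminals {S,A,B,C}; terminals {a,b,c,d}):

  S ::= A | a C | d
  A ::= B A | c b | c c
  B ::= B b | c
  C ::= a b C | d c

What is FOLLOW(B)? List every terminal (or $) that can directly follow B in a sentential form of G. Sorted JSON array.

Compute FIRST by fixpoint:
iter 1:
  A via A→c b: +{c}
  B via B→c: +{c}
  C via C→a b C: +{a}
  C via C→d c: +{d}
  S via S→A: +{c}
  S via S→a C: +{a}
  S via S→d: +{d}
  S: {a,c,d}  A: {c}  B: {c}  C: {a,d}
iter 2: done
  S: {a,c,d}  A: {c}  B: {c}  C: {a,d}

FOLLOW sets:
seed FOLLOW(S) with $
pass 1:
  A→B A: FOLLOW(B) ⊇ FIRST(A) = {c}; new: +{c}
  B→B b: FOLLOW(B) ⊇ FIRST(b) = {b}; new: +{b}
  S→A: FOLLOW(A) ⊇ FOLLOW(S) ⊇ {$}; new: +{$}
  S→a C: FOLLOW(C) ⊇ FOLLOW(S) ⊇ {$}; new: +{$}
  FOLLOW(S)={$}  FOLLOW(A)={$}  FOLLOW(B)={b,c}  FOLLOW(C)={$}
pass 2: — fixpoint
  FOLLOW(S)={$}  FOLLOW(A)={$}  FOLLOW(B)={b,c}  FOLLOW(C)={$}

FOLLOW(B) = ["b", "c"]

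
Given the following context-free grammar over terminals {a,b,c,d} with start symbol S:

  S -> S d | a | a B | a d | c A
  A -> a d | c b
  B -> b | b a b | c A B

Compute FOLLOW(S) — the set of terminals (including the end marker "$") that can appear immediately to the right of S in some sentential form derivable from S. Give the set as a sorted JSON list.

FIRST sets, iterate to fixpoint:
[1]
  A via A→a d: +{a}
  A via A→c b: +{c}
  B via B→b: +{b}
  B via B→c A B: +{c}
  S via S→a: +{a}
  S via S→c A: +{c}
  S: {a,c}  A: {a,c}  B: {b,c}
[2] (no change)
  S: {a,c}  A: {a,c}  B: {b,c}

FOLLOW sets:
FOLLOW(S) := {$}
[1]
  B→c A B: FOLLOW(A) ⊇ FIRST(B) = {b,c}; new: +{b,c}
  S→S d: FOLLOW(S) ⊇ FIRST(d) = {d}; new: +{d}
  S→a B: FOLLOW(B) ⊇ FOLLOW(S) ⊇ {$,d}; new: +{$,d}
  S→c A: FOLLOW(A) ⊇ FOLLOW(S) ⊇ {$,d}; new: +{$,d}
  FOLLOW[S]={$,d}  FOLLOW[A]={$,b,c,d}  FOLLOW[B]={$,d}
[2] (stable)
  FOLLOW[S]={$,d}  FOLLOW[A]={$,b,c,d}  FOLLOW[B]={$,d}

FOLLOW(S) = ["$", "d"]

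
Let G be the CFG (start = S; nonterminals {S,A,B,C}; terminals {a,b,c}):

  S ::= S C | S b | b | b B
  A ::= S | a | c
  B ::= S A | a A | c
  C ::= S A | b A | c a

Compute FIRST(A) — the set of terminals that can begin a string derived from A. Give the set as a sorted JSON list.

Compute FIRST by fixpoint:
iter 1:
  A via A→a: +{a}
  A via A→c: +{c}
  B via B→a A: +{a}
  B via B→c: +{c}
  C via C→b A: +{b}
  C via C→c a: +{c}
  S via S→b: +{b}
  FIRST(S)={b}  FIRST(A)={a,c}  FIRST(B)={a,c}  FIRST(C)={b,c}
iter 2:
  A via A→S: +{b}
  B via B→S A: +{b}
  FIRST(S)={b}  FIRST(A)={a,b,c}  FIRST(B)={a,b,c}  FIRST(C)={b,c}
iter 3: (stable)
  FIRST(S)={b}  FIRST(A)={a,b,c}  FIRST(B)={a,b,c}  FIRST(C)={b,c}

FIRST(A) = ["a", "b", "c"]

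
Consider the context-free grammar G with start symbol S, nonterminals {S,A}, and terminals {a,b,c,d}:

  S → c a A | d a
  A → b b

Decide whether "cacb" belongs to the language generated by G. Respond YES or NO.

Convert to CNF:
  S -> T1 X4 | T3 T2
  A -> T0 T0
  T0 -> b
  T1 -> c
  T2 -> a
  T3 -> d
  X4 -> T2 A

CYK fill:
  T[0,0] 'c' = {T1}  orig:{}
  T[1,1] 'a' = {T2}  orig:{}
  T[2,2] 'c' = {T1}  orig:{}
  T[3,3] 'b' = {T0}  orig:{}
  T[0,1] 'ca' = ∅
  T[1,2] 'ac' = ∅
  T[2,3] 'cb' = ∅
  T[0,2] 'cac' = ∅
  T[1,3] 'acb' = ∅
  T[0,3] 'cacb' = ∅

S ∉ T[0,3] ⇒ NO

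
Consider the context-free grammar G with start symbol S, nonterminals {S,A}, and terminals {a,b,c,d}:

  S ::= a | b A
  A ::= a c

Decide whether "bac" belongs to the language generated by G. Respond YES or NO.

CNF form of G:
  S -> T2 A | a
  A -> T0 T1
  T0 -> a
  T1 -> c
  T2 -> b

CYK table (by increasing span):
  [0..0]={T2}  "b"  orig:{}
  [1..1]={S,T0}  "a"  orig:{S}
  [2..2]={T1}  "c"  orig:{}
  [0..1]=∅  "ba"
  [1..2]={A}  "ac"
  [0..2]={S}  "bac"

S ∈ T[0,2] ⇒ YES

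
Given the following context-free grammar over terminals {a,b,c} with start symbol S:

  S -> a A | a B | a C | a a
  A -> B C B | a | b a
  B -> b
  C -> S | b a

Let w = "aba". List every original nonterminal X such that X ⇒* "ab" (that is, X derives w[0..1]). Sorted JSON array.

Convert to CNF:
  S -> T1 A | T1 B | T1 C | T1 T1
  A -> B X2 | T0 T1 | a
  B -> b
  C -> T0 T1 | T1 A | T1 B | T1 C | T1 T1
  T0 -> b
  T1 -> a
  X2 -> C B

CYK table (by increasing span), restricted to cells inside w[0..1]:
  cell(0,0) a: {A,T1}  orig:{A}
  cell(1,1) b: {B,T0}  orig:{B}
  cell(0,1) ab: {C,S}

Original NTs in T[0,1] deriving "ab": ["C", "S"]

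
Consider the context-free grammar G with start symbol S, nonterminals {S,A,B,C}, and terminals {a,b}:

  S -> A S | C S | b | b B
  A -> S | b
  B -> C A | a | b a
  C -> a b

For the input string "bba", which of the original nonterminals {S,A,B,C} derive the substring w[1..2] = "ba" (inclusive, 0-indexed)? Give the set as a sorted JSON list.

CNF form of G:
  S -> A S | C S | T0 B | b
  A -> A S | C S | T0 B | b
  B -> C A | T0 T1 | a
  C -> T1 T0
  T0 -> b
  T1 -> a

CYK fill, restricted to cells inside w[1..2]:
  cell(1,1) b: {A,S,T0}  orig:{A,S}
  cell(2,2) a: {B,T1}  orig:{B}
  cell(1,2) ba: {A,B,S}

Original NTs in T[1,2] deriving "ba": ["A", "B", "S"]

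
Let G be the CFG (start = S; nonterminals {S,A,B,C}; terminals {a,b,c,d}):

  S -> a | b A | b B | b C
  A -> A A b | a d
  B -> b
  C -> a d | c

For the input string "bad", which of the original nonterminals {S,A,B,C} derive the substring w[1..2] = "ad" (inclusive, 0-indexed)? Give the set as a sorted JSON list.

Convert to CNF:
  S -> T0 A | T0 B | T0 C | a
  A -> A X3 | T1 T2
  B -> b
  C -> T1 T2 | c
  T0 -> b
  T1 -> a
  T2 -> d
  X3 -> A T0

Fill CYK table bottom-up (cells [i..j] with 1 ≤ i ≤ j ≤ 2 only):
  [1..1]={S,T1}  "a"  orig:{S}
  [2..2]={T2}  "d"  orig:{}
  [1..2]={A,C}  "ad"

Original NTs in T[1,2] deriving "ad": ["A", "C"]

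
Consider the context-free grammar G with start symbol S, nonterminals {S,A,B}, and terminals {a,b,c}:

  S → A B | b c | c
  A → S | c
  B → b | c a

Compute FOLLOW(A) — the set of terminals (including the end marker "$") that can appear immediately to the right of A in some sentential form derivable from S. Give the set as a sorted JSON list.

FIRST iteration:
iter 1:
  A via A→c: +{c}
  B via B→b: +{b}
  B via B→c a: +{c}
  S via S→A B: +{c}
  S via S→b c: +{b}
  FIRST(S)={b,c}  FIRST(A)={c}  FIRST(B)={b,c}
iter 2:
  A via A→S: +{b}
  FIRST(S)={b,c}  FIRST(A)={b,c}  FIRST(B)={b,c}
iter 3: (no change)
  FIRST(S)={b,c}  FIRST(A)={b,c}  FIRST(B)={b,c}

FOLLOW sets:
seed FOLLOW(S) with $
round 1:
  S→A B: FOLLOW(A) ⊇ FIRST(B) = {b,c}; new: +{b,c}
  S→A B: FOLLOW(B) ⊇ FOLLOW(S) ⊇ {$}; new: +{$}
  FOLLOW[S]={$}  FOLLOW[A]={b,c}  FOLLOW[B]={$}
round 2:
  A→S: FOLLOW(S) ⊇ FOLLOW(A) ⊇ {b,c}; new: +{b,c}
  S→A B: FOLLOW(B) ⊇ FOLLOW(S) ⊇ {$,b,c}; new: +{b,c}
  FOLLOW[S]={$,b,c}  FOLLOW[A]={b,c}  FOLLOW[B]={$,b,c}
round 3: done
  FOLLOW[S]={$,b,c}  FOLLOW[A]={b,c}  FOLLOW[B]={$,b,c}

FOLLOW(A) = ["b", "c"]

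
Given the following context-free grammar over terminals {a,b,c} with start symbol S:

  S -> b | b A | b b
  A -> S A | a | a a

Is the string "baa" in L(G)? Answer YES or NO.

CNF form of G:
  S -> T1 A | T1 T1 | b
  A -> S A | T0 T0 | a
  T0 -> a
  T1 -> b

CYK fill:
  [0..0]={S,T1}  "b"  orig:{S}
  [1..1]={A,T0}  "a"  orig:{A}
  [2..2]={A,T0}  "a"  orig:{A}
  [0..1]={A,S}  "ba"
  [1..2]={A}  "aa"
  [0..2]={A,S}  "baa"

S ∈ T[0,2] ⇒ YES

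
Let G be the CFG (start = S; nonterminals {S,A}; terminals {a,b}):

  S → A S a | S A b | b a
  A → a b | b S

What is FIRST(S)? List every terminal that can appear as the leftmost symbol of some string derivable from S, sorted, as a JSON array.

FIRST iteration:
pass 1:
  A via A→a b: +{a}
  A via A→b S: +{b}
  S via S→A S a: +{a,b}
  S: {a,b}  A: {a,b}
pass 2: (no change)
  S: {a,b}  A: {a,b}

FIRST(S) = ["a", "b"]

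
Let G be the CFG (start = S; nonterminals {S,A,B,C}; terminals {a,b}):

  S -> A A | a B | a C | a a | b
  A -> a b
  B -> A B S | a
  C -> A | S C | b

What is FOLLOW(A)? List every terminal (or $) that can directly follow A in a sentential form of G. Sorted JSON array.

Compute FIRST by fixpoint:
round 1:
  A via A→a b: +{a}
  B via B→A B S: +{a}
  C via C→A: +{a}
  C via C→b: +{b}
  S via S→A A: +{a}
  S via S→b: +{b}
  S: {a,b}  A: {a}  B: {a}  C: {a,b}
round 2: — fixpoint
  S: {a,b}  A: {a}  B: {a}  C: {a,b}

Compute FOLLOW by fixpoint:
initialize: $ ∈ FOLLOW(S)
round 1:
  B→A B S: FOLLOW(A) ⊇ FIRST(B) = {a}; new: +{a}
  B→A B S: FOLLOW(B) ⊇ FIRST(S) = {a,b}; new: +{a,b}
  B→A B S: FOLLOW(S) ⊇ FOLLOW(B) ⊇ {a,b}; new: +{a,b}
  S→A A: FOLLOW(A) ⊇ FOLLOW(S) ⊇ {$,a,b}; new: +{$,b}
  S→a B: FOLLOW(B) ⊇ FOLLOW(S) ⊇ {$,a,b}; new: +{$}
  S→a C: FOLLOW(C) ⊇ FOLLOW(S) ⊇ {$,a,b}; new: +{$,a,b}
  FOLLOW(S)={$,a,b}  FOLLOW(A)={$,a,b}  FOLLOW(B)={$,a,b}  FOLLOW(C)={$,a,b}
round 2: (stable)
  FOLLOW(S)={$,a,b}  FOLLOW(A)={$,a,b}  FOLLOW(B)={$,a,b}  FOLLOW(C)={$,a,b}

FOLLOW(A) = ["$", "a", "b"]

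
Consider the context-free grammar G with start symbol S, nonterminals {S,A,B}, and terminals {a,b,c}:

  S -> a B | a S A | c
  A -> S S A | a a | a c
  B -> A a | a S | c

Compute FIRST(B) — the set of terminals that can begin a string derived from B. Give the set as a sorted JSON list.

Compute FIRST by fixpoint:
round 1:
  A via A→a a: +{a}
  B via B→A a: +{a}
  B via B→c: +{c}
  S via S→a B: +{a}
  S via S→c: +{c}
  S: {a,c}  A: {a}  B: {a,c}
round 2:
  A via A→S S A: +{c}
  S: {a,c}  A: {a,c}  B: {a,c}
round 3: (stable)
  S: {a,c}  A: {a,c}  B: {a,c}

FIRST(B) = ["a", "c"]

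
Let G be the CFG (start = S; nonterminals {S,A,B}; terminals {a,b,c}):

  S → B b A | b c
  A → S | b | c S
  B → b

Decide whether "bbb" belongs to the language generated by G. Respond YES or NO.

CNF form of G:
  S -> B X3 | T0 T1
  A -> B X2 | T0 T1 | T1 S | b
  B -> b
  T0 -> b
  T1 -> c
  X2 -> T0 A
  X3 -> T0 A

Fill CYK table bottom-up:
  [0..0]={A,B,T0}  "b"  orig:{A,B}
  [1..1]={A,B,T0}  "b"  orig:{A,B}
  [2..2]={A,B,T0}  "b"  orig:{A,B}
  [0..1]={X2,X3}  "bb"  orig:{}
  [1..2]={X2,X3}  "bb"  orig:{}
  [0..2]={A,S}  "bbb"

S ∈ T[0,2] ⇒ YES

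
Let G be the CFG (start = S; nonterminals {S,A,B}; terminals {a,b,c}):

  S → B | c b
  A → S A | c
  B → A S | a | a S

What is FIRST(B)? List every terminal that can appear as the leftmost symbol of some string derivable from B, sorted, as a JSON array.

FIRST sets, iterate to fixpoint:
iter 1:
  A via A→c: +{c}
  B via B→A S: +{c}
  B via B→a: +{a}
  S via S→B: +{a,c}
  S: {a,c}  A: {c}  B: {a,c}
iter 2:
  A via A→S A: +{a}
  S: {a,c}  A: {a,c}  B: {a,c}
iter 3: — fixpoint
  S: {a,c}  A: {a,c}  B: {a,c}

FIRST(B) = ["a", "c"]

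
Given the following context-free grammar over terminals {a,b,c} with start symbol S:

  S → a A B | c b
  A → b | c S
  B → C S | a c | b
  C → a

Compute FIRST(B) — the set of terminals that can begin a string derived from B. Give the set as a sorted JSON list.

FIRST iteration:
[1]
  A via A→b: +{b}
  A via A→c S: +{c}
  B via B→a c: +{a}
  B via B→b: +{b}
  C via C→a: +{a}
  S via S→a A B: +{a}
  S via S→c b: +{c}
  FIRST(S)={a,c}  FIRST(A)={b,c}  FIRST(B)={a,b}  FIRST(C)={a}
[2] (stable)
  FIRST(S)={a,c}  FIRST(A)={b,c}  FIRST(B)={a,b}  FIRST(C)={a}

FIRST(B) = ["a", "b"]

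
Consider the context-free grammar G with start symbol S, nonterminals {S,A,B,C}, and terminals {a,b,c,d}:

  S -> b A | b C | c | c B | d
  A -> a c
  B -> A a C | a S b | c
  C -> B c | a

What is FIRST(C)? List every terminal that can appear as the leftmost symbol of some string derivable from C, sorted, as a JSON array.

FIRST sets, iterate to fixpoint:
pass 1:
  A via A→a c: +{a}
  B via B→A a C: +{a}
  B via B→c: +{c}
  C via C→B c: +{a,c}
  S via S→b A: +{b}
  S via S→c: +{c}
  S via S→d: +{d}
  S: {b,c,d}  A: {a}  B: {a,c}  C: {a,c}
pass 2: done
  S: {b,c,d}  A: {a}  B: {a,c}  C: {a,c}

FIRST(C) = ["a", "c"]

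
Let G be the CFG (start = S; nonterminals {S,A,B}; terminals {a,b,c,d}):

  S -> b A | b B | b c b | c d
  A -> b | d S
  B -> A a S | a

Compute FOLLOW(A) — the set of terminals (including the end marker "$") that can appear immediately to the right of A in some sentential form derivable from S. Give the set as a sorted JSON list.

FIRST sets, iterate to fixpoint:
pass 1:
  A via A→b: +{b}
  A via A→d S: +{d}
  B via B→A a S: +{b,d}
  B via B→a: +{a}
  S via S→b A: +{b}
  S via S→c d: +{c}
  S: {b,c}  A: {b,d}  B: {a,b,d}
pass 2: (stable)
  S: {b,c}  A: {b,d}  B: {a,b,d}

FOLLOW iteration:
FOLLOW(S) := {$}
round 1:
  B→A a S: FOLLOW(A) ⊇ FIRST(a) = {a}; new: +{a}
  S→b A: FOLLOW(A) ⊇ FOLLOW(S) ⊇ {$}; new: +{$}
  S→b B: FOLLOW(B) ⊇ FOLLOW(S) ⊇ {$}; new: +{$}
  FOLLOW(S)={$}  FOLLOW(A)={$,a}  FOLLOW(B)={$}
round 2:
  A→d S: FOLLOW(S) ⊇ FOLLOW(A) ⊇ {$,a}; new: +{a}
  S→b B: FOLLOW(B) ⊇ FOLLOW(S) ⊇ {$,a}; new: +{a}
  FOLLOW(S)={$,a}  FOLLOW(A)={$,a}  FOLLOW(B)={$,a}
round 3: — fixpoint
  FOLLOW(S)={$,a}  FOLLOW(A)={$,a}  FOLLOW(B)={$,a}

FOLLOW(A) = ["$", "a"]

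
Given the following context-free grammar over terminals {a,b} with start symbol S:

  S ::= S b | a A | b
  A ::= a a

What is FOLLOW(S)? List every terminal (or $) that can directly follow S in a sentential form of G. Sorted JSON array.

Compute FIRST by fixpoint:
iter 1:
  A via A→a a: +{a}
  S via S→a A: +{a}
  S via S→b: +{b}
  FIRST[S]={a,b}  FIRST[A]={a}
iter 2: done
  FIRST[S]={a,b}  FIRST[A]={a}

FOLLOW iteration:
seed FOLLOW(S) with $
[1]
  S→S b: FOLLOW(S) ⊇ FIRST(b) = {b}; new: +{b}
  S→a A: FOLLOW(A) ⊇ FOLLOW(S) ⊇ {$,b}; new: +{$,b}
  S: {$,b}  A: {$,b}
[2] done
  S: {$,b}  A: {$,b}

FOLLOW(S) = ["$", "b"]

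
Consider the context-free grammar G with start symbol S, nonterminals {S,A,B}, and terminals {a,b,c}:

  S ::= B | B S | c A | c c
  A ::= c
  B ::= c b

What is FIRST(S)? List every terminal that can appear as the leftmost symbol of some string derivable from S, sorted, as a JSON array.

FIRST iteration:
round 1:
  A via A→c: +{c}
  B via B→c b: +{c}
  S via S→B: +{c}
  FIRST[S]={c}  FIRST[A]={c}  FIRST[B]={c}
round 2: (no change)
  FIRST[S]={c}  FIRST[A]={c}  FIRST[B]={c}

FIRST(S) = ["c"]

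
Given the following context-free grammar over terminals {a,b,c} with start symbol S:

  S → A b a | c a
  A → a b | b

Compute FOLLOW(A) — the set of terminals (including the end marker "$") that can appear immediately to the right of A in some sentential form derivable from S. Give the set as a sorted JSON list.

FIRST iteration:
round 1:
  A via A→a b: +{a}
  A via A→b: +{b}
  S via S→A b a: +{a,b}
  S via S→c a: +{c}
  FIRST[S]={a,b,c}  FIRST[A]={a,b}
round 2: (no change)
  FIRST[S]={a,b,c}  FIRST[A]={a,b}

Compute FOLLOW by fixpoint:
FOLLOW(S) := {$}
[1]
  S→A b a: FOLLOW(A) ⊇ FIRST(b) = {b}; new: +{b}
  FOLLOW(S)={$}  FOLLOW(A)={b}
[2] (stable)
  FOLLOW(S)={$}  FOLLOW(A)={b}

FOLLOW(A) = ["b"]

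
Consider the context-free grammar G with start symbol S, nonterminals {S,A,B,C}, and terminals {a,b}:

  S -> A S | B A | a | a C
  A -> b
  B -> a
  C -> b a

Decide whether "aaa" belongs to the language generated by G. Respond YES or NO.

Convert to CNF:
  S -> A S | B A | T1 C | a
  A -> b
  B -> a
  C -> T0 T1
  T0 -> b
  T1 -> a

CYK table (by increasing span):
  T[0,0] 'a' = {B,S,T1}  orig:{B,S}
  T[1,1] 'a' = {B,S,T1}  orig:{B,S}
  T[2,2] 'a' = {B,S,T1}  orig:{B,S}
  T[0,1] 'aa' = ∅
  T[1,2] 'aa' = ∅
  T[0,2] 'aaa' = ∅

S ∉ T[0,2] ⇒ NO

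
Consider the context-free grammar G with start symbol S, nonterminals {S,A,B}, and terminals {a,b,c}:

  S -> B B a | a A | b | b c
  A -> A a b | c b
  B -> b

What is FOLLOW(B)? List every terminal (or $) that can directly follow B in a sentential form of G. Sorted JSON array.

FIRST sets, iterate to fixpoint:
iter 1:
  A via A→c b: +{c}
  B via B→b: +{b}
  S via S→B B a: +{b}
  S via S→a A: +{a}
  FIRST(S)={a,b}  FIRST(A)={c}  FIRST(B)={b}
iter 2: done
  FIRST(S)={a,b}  FIRST(A)={c}  FIRST(B)={b}

FOLLOW sets:
seed FOLLOW(S) with $
[1]
  A→A a b: FOLLOW(A) ⊇ FIRST(a) = {a}; new: +{a}
  S→B B a: FOLLOW(B) ⊇ FIRST(B) = {b}; new: +{b}
  S→B B a: FOLLOW(B) ⊇ FIRST(a) = {a}; new: +{a}
  S→a A: FOLLOW(A) ⊇ FOLLOW(S) ⊇ {$}; new: +{$}
  FOLLOW(S)={$}  FOLLOW(A)={$,a}  FOLLOW(B)={a,b}
[2] (no change)
  FOLLOW(S)={$}  FOLLOW(A)={$,a}  FOLLOW(B)={a,b}

FOLLOW(B) = ["a", "b"]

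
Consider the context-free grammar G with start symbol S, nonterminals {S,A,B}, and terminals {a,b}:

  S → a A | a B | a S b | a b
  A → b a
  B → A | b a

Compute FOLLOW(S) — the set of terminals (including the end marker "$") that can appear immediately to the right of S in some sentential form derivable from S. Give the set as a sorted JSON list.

FIRST sets, iterate to fixpoint:
round 1:
  A via A→b a: +{b}
  B via B→A: +{b}
  S via S→a A: +{a}
  FIRST(S)={a}  FIRST(A)={b}  FIRST(B)={b}
round 2: (stable)
  FIRST(S)={a}  FIRST(A)={b}  FIRST(B)={b}

FOLLOW iteration:
initialize: $ ∈ FOLLOW(S)
iter 1:
  S→a A: FOLLOW(A) ⊇ FOLLOW(S) ⊇ {$}; new: +{$}
  S→a B: FOLLOW(B) ⊇ FOLLOW(S) ⊇ {$}; new: +{$}
  S→a S b: FOLLOW(S) ⊇ FIRST(b) = {b}; new: +{b}
  FOLLOW[S]={$,b}  FOLLOW[A]={$}  FOLLOW[B]={$}
iter 2:
  S→a A: FOLLOW(A) ⊇ FOLLOW(S) ⊇ {$,b}; new: +{b}
  S→a B: FOLLOW(B) ⊇ FOLLOW(S) ⊇ {$,b}; new: +{b}
  FOLLOW[S]={$,b}  FOLLOW[A]={$,b}  FOLLOW[B]={$,b}
iter 3: done
  FOLLOW[S]={$,b}  FOLLOW[A]={$,b}  FOLLOW[B]={$,b}

FOLLOW(S) = ["$", "b"]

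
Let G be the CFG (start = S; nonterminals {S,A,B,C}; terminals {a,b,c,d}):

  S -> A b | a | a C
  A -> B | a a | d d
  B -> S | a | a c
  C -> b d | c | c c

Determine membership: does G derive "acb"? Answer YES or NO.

CNF form of G:
  S -> A T0 | T1 C | a
  A -> A T0 | T1 C | T1 T1 | T1 T2 | T3 T3 | a
  B -> A T0 | T1 C | T1 T2 | a
  C -> T0 T3 | T2 T2 | c
  T0 -> b
  T1 -> a
  T2 -> c
  T3 -> d

Fill CYK table bottom-up:
  [0..0]={A,B,S,T1}  "a"  orig:{A,B,S}
  [1..1]={C,T2}  "c"  orig:{C}
  [2..2]={T0}  "b"  orig:{}
  [0..1]={A,B,S}  "ac"
  [1..2]=∅  "cb"
  [0..2]={A,B,S}  "acb"

S ∈ T[0,2] ⇒ YES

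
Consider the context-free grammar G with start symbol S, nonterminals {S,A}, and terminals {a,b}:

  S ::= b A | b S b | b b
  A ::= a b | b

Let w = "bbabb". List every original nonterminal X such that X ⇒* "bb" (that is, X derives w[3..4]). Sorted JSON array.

Convert to CNF:
  S -> T1 A | T1 T1 | T1 X2
  A -> T0 T1 | b
  T0 -> a
  T1 -> b
  X2 -> S T1

Fill CYK table bottom-up, restricted to cells inside w[3..4]:
  [3..3]={A,T1}  "b"  orig:{A}
  [4..4]={A,T1}  "b"  orig:{A}
  [3..4]={S}  "bb"

Original NTs in T[3,4] deriving "bb": ["S"]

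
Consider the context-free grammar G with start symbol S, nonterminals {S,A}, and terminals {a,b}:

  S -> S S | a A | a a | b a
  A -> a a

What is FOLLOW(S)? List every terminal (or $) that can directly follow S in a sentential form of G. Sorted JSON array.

FIRST iteration:
iter 1:
  A via A→a a: +{a}
  S via S→a A: +{a}
  S via S→b a: +{b}
  FIRST(S)={a,b}  FIRST(A)={a}
iter 2: (no change)
  FIRST(S)={a,b}  FIRST(A)={a}

FOLLOW iteration:
FOLLOW(S) := {$}
[1]
  S→S S: FOLLOW(S) ⊇ FIRST(S) = {a,b}; new: +{a,b}
  S→a A: FOLLOW(A) ⊇ FOLLOW(S) ⊇ {$,a,b}; new: +{$,a,b}
  FOLLOW(S)={$,a,b}  FOLLOW(A)={$,a,b}
[2] (stable)
  FOLLOW(S)={$,a,b}  FOLLOW(A)={$,a,b}

FOLLOW(S) = ["$", "a", "b"]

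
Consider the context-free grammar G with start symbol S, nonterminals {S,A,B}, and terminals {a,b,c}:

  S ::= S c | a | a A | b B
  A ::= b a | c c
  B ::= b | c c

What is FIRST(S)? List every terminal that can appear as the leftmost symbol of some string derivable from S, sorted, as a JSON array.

FIRST sets, iterate to fixpoint:
round 1:
  A via A→b a: +{b}
  A via A→c c: +{c}
  B via B→b: +{b}
  B via B→c c: +{c}
  S via S→a: +{a}
  S via S→b B: +{b}
  S: {a,b}  A: {b,c}  B: {b,c}
round 2: — fixpoint
  S: {a,b}  A: {b,c}  B: {b,c}

FIRST(S) = ["a", "b"]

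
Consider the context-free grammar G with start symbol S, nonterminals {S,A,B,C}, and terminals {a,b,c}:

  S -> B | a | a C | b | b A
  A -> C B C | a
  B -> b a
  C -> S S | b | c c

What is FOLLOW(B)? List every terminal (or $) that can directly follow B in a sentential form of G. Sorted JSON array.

FIRST sets, iterate to fixpoint:
[1]
  A via A→a: +{a}
  B via B→b a: +{b}
  C via C→b: +{b}
  C via C→c c: +{c}
  S via S→B: +{b}
  S via S→a: +{a}
  FIRST(S)={a,b}  FIRST(A)={a}  FIRST(B)={b}  FIRST(C)={b,c}
[2]
  A via A→C B C: +{b,c}
  C via C→S S: +{a}
  FIRST(S)={a,b}  FIRST(A)={a,b,c}  FIRST(B)={b}  FIRST(C)={a,b,c}
[3] (stable)
  FIRST(S)={a,b}  FIRST(A)={a,b,c}  FIRST(B)={b}  FIRST(C)={a,b,c}

FOLLOW iteration:
initialize: $ ∈ FOLLOW(S)
[1]
  A→C B C: FOLLOW(C) ⊇ FIRST(B) = {b}; new: +{b}
  A→C B C: FOLLOW(B) ⊇ FIRST(C) = {a,b,c}; new: +{a,b,c}
  C→S S: FOLLOW(S) ⊇ FIRST(S) = {a,b}; new: +{a,b}
  S→B: FOLLOW(B) ⊇ FOLLOW(S) ⊇ {$,a,b}; new: +{$}
  S→a C: FOLLOW(C) ⊇ FOLLOW(S) ⊇ {$,a,b}; new: +{$,a}
  S→b A: FOLLOW(A) ⊇ FOLLOW(S) ⊇ {$,a,b}; new: +{$,a,b}
  FOLLOW[S]={$,a,b}  FOLLOW[A]={$,a,b}  FOLLOW[B]={$,a,b,c}  FOLLOW[C]={$,a,b}
[2] — fixpoint
  FOLLOW[S]={$,a,b}  FOLLOW[A]={$,a,b}  FOLLOW[B]={$,a,b,c}  FOLLOW[C]={$,a,b}

FOLLOW(B) = ["$", "a", "b", "c"]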